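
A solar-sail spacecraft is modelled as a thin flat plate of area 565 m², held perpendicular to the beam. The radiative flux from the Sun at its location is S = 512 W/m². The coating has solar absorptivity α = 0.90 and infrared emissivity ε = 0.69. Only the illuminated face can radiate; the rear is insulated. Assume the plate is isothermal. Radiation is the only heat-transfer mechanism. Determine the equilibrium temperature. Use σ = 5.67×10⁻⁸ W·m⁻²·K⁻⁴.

T ≈ 329 K

At equilibrium, absorbed power = emitted power.
Absorbing cross-section = A = 565.0 m²; emitting surface = A = 565.0 m² (ratio 1).
αS·A_cross = εσ·A_surf·T⁴  ⇒  T⁴ = αS/(ε·1σ).
T⁴ = 0.900·512/(0.69·1·5.67×10⁻⁸) = 1.178×10¹⁰ K⁴.
T = (1.178×10¹⁰)^(1/4).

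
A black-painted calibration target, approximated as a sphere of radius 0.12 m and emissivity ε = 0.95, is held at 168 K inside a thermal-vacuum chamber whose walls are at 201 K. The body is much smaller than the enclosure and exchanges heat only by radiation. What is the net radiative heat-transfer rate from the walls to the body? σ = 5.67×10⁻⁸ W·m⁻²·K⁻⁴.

For a small grey body in a large enclosure: P_net = εσA(T_body⁴ − T_wall⁴).
A = 4πr² = 0.1810 m²; T_body⁴ − T_wall⁴ = 7.966×10⁸ − 1.632×10⁹ = -8.356×10⁸ K⁴.
|P_net| = 0.95·5.67×10⁻⁸·0.1810·8.356×10⁸.

P_net ≈ 8.15 W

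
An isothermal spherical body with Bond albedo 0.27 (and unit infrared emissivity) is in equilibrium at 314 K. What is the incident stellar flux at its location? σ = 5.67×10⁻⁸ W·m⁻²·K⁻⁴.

S ≈ 3020 W/m²

(1−a)S·πr² = σ·4πr²·T⁴ ⇒ S = 4σT⁴/(1−a).
S = 4·5.67×10⁻⁸·9.721×10⁹/0.730.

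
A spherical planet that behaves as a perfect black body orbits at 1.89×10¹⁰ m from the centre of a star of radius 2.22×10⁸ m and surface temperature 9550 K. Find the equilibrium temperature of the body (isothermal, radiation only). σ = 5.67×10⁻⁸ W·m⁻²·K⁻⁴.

The star's surface emits σT_*⁴; at distance d the flux is S = σT_*⁴(R_*/d)².
S = 5.67×10⁻⁸·(9550)⁴·(2.22×10⁸/1.89×10¹⁰)² = 65070 W/m².
For an isothermal sphere T⁴ = (1−a)S/(4σ) = 2.869×10¹¹ K⁴.

T ≈ 732 K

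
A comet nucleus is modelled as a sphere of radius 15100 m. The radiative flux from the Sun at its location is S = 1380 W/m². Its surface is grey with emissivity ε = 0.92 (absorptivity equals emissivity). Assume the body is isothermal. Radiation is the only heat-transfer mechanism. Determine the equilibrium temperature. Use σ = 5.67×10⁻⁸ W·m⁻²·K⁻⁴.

T ≈ 279 K

At equilibrium, absorbed power = emitted power.
Absorbing cross-section = πr² = 7.163×10⁸ m²; emitting surface = 4πr² = 2.865×10⁹ m² (ratio 4).
εS·A_cross = εσ·A_surf·T⁴  ⇒  T⁴ = S/(4σ)   (ε cancels).
T⁴ = 1380/(4·5.67×10⁻⁸) = 6.085×10⁹ K⁴.
T = (6.085×10⁹)^(1/4).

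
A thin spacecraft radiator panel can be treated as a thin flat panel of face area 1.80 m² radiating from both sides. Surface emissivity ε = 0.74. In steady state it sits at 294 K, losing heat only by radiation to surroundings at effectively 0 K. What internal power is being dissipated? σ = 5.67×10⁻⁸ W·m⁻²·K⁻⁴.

Steady state: P = εσA T⁴.
A = 2·1.80 = 3.600 m²; T⁴ = (294)⁴ = 7.471×10⁹ K⁴.
P = 0.74 × 5.67×10⁻⁸ × 3.600 × 7.471×10⁹.

P ≈ 1130 W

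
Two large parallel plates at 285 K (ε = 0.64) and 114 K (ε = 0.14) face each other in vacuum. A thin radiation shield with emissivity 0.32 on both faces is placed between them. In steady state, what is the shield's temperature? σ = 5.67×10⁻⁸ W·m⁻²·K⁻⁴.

T_s ≈ 263 K

In steady state the net flux on the hot side equals that on the cold side.
σ(T₁⁴−T_s⁴)/D₁ = σ(T_s⁴−T₂⁴)/D₂, with D₁ = 1/ε₁+1/ε_s−1 = 3.688, D₂ = 1/ε_s+1/ε₂−1 = 9.268.
Solve for T_s⁴: T_s⁴ = (D₂·T₁⁴ + D₁·T₂⁴)/(D₁+D₂) = 4.768×10⁹ K⁴.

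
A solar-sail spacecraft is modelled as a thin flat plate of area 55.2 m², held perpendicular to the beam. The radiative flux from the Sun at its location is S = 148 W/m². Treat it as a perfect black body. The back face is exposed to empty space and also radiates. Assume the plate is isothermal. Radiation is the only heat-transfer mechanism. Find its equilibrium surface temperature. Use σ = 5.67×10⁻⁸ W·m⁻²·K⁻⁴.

T ≈ 190 K

At equilibrium, absorbed power = emitted power.
Absorbing cross-section = A = 55.20 m²; emitting surface = 2A = 110.4 m² (ratio 2).
S·A_cross = εσ·A_surf·T⁴  ⇒  T⁴ = S/(2σ).
T⁴ = 1.00·148/(2·5.67×10⁻⁸) = 1.305×10⁹ K⁴.
T = (1.305×10⁹)^(1/4).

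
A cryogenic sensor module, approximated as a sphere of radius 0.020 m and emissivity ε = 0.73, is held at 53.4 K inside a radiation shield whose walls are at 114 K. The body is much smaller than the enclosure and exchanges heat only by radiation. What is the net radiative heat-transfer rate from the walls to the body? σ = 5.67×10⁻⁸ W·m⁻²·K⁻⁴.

For a small grey body in a large enclosure: P_net = εσA(T_body⁴ − T_wall⁴).
A = 4πr² = 0.005027 m²; T_body⁴ − T_wall⁴ = 8.131×10⁶ − 1.689×10⁸ = -1.608×10⁸ K⁴.
|P_net| = 0.73·5.67×10⁻⁸·0.005027·1.608×10⁸.

P_net ≈ 0.0334 W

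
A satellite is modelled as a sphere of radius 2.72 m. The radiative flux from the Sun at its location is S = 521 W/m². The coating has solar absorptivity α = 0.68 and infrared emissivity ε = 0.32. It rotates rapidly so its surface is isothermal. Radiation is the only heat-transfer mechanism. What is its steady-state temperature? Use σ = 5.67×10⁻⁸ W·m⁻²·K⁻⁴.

At equilibrium, absorbed power = emitted power.
Absorbing cross-section = πr² = 23.24 m²; emitting surface = 4πr² = 92.97 m² (ratio 4).
αS·A_cross = εσ·A_surf·T⁴  ⇒  T⁴ = αS/(ε·4σ).
T⁴ = 0.680·521/(0.32·4·5.67×10⁻⁸) = 4.882×10⁹ K⁴.
T = (4.882×10⁹)^(1/4).

T ≈ 264 K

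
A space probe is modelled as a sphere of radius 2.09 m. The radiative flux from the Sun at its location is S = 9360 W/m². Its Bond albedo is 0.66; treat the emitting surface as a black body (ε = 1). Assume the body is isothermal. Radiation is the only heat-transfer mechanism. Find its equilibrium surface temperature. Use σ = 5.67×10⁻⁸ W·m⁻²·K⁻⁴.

T ≈ 344 K

At equilibrium, absorbed power = emitted power.
Absorbing cross-section = πr² = 13.72 m²; emitting surface = 4πr² = 54.89 m² (ratio 4).
(1−a)S·A_cross = εσ·A_surf·T⁴  ⇒  T⁴ = (1−a)S/(4σ).
T⁴ = 0.340·9360/(4·5.67×10⁻⁸) = 1.403×10¹⁰ K⁴.
T = (1.403×10¹⁰)^(1/4).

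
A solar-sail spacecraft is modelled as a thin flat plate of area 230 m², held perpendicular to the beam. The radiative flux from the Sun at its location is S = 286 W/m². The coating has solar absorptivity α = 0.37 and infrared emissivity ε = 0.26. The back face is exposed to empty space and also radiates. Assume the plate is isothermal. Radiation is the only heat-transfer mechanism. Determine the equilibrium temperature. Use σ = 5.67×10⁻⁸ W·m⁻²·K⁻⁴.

At equilibrium, absorbed power = emitted power.
Absorbing cross-section = A = 230.0 m²; emitting surface = 2A = 460.0 m² (ratio 2).
αS·A_cross = εσ·A_surf·T⁴  ⇒  T⁴ = αS/(ε·2σ).
T⁴ = 0.370·286/(0.26·2·5.67×10⁻⁸) = 3.589×10⁹ K⁴.
T = (3.589×10⁹)^(1/4).

T ≈ 245 K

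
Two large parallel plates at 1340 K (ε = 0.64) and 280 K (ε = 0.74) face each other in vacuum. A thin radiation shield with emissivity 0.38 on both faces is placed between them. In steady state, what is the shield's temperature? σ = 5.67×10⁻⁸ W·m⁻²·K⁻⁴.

T_s ≈ 1120 K

In steady state the net flux on the hot side equals that on the cold side.
σ(T₁⁴−T_s⁴)/D₁ = σ(T_s⁴−T₂⁴)/D₂, with D₁ = 1/ε₁+1/ε_s−1 = 3.194, D₂ = 1/ε_s+1/ε₂−1 = 2.983.
Solve for T_s⁴: T_s⁴ = (D₂·T₁⁴ + D₁·T₂⁴)/(D₁+D₂) = 1.560×10¹² K⁴.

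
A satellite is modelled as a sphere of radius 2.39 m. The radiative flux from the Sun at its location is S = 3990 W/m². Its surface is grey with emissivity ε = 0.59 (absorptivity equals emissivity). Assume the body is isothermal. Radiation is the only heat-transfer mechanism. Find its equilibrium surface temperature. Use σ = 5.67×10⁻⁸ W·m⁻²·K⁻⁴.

T ≈ 364 K

At equilibrium, absorbed power = emitted power.
Absorbing cross-section = πr² = 17.95 m²; emitting surface = 4πr² = 71.78 m² (ratio 4).
εS·A_cross = εσ·A_surf·T⁴  ⇒  T⁴ = S/(4σ)   (ε cancels).
T⁴ = 3990/(4·5.67×10⁻⁸) = 1.759×10¹⁰ K⁴.
T = (1.759×10¹⁰)^(1/4).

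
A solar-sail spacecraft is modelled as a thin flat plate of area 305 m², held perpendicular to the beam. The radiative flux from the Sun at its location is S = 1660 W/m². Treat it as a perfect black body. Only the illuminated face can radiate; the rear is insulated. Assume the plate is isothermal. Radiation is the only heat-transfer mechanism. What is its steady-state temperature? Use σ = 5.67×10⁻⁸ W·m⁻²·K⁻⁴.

At equilibrium, absorbed power = emitted power.
Absorbing cross-section = A = 305.0 m²; emitting surface = A = 305.0 m² (ratio 1).
S·A_cross = εσ·A_surf·T⁴  ⇒  T⁴ = S/(1σ).
T⁴ = 1.00·1660/(1·5.67×10⁻⁸) = 2.928×10¹⁰ K⁴.
T = (2.928×10¹⁰)^(1/4).

T ≈ 414 K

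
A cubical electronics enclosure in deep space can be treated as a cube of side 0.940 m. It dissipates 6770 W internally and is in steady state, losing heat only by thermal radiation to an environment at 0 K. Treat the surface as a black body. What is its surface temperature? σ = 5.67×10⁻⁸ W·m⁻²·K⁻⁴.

Steady state: internal power = radiated power, P = εσA T⁴.
Radiating area A = 6L² = 5.302 m².
T⁴ = P/(εσA) = 6770/(1.0·5.67×10⁻⁸·5.302) = 2.252×10¹⁰ K⁴.
T = (2.252×10¹⁰)^(1/4).

T ≈ 387 K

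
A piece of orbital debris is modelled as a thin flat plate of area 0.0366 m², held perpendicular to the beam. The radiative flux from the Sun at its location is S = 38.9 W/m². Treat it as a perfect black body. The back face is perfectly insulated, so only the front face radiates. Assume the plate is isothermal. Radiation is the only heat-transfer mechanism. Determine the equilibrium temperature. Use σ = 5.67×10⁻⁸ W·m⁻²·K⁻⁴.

At equilibrium, absorbed power = emitted power.
Absorbing cross-section = A = 0.03660 m²; emitting surface = A = 0.03660 m² (ratio 1).
S·A_cross = εσ·A_surf·T⁴  ⇒  T⁴ = S/(1σ).
T⁴ = 1.00·38.9/(1·5.67×10⁻⁸) = 6.861×10⁸ K⁴.
T = (6.861×10⁸)^(1/4).

T ≈ 162 K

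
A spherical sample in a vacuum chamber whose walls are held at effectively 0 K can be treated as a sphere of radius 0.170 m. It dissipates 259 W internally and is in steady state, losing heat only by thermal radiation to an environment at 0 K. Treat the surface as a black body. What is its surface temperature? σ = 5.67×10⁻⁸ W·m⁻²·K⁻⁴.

T ≈ 335 K

Steady state: internal power = radiated power, P = εσA T⁴.
Radiating area A = 4πr² = 0.3632 m².
T⁴ = P/(εσA) = 259/(1.0·5.67×10⁻⁸·0.3632) = 1.258×10¹⁰ K⁴.
T = (1.258×10¹⁰)^(1/4).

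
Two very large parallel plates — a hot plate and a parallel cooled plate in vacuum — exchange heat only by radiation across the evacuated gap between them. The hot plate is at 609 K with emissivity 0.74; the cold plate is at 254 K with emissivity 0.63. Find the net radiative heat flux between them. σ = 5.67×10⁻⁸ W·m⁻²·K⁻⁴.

q ≈ 3900 W/m²

For two infinite grey parallel plates, q = σ(T₁⁴ − T₂⁴)/(1/ε₁ + 1/ε₂ − 1).
T₁⁴ − T₂⁴ = 1.376×10¹¹ − 4.162×10⁹ = 1.334×10¹¹ K⁴.
1/ε₁ + 1/ε₂ − 1 = 1.351 + 1.587 − 1 = 1.939.
q = 5.67×10⁻⁸ × 1.334×10¹¹ / 1.939.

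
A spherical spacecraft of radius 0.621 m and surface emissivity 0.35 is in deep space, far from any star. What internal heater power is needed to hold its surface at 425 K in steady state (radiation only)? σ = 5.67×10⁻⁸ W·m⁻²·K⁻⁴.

P = εσ·4πr²·T⁴.
4πr² = 4.846 m²; T⁴ = 3.263×10¹⁰ K⁴.
P = 0.35·5.67×10⁻⁸·4.846·3.263×10¹⁰.

P ≈ 3140 W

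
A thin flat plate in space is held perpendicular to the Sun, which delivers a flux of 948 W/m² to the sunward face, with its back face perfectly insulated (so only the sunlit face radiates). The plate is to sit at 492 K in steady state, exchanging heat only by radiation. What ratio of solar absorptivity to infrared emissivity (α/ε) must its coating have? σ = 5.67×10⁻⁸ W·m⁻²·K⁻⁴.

Balance: αS·A = εσ·1A·T⁴ ⇒ α/ε = σT⁴/S.
α/ε = 5.67×10⁻⁸·(492)⁴/948 = 5.67×10⁻⁸·5.859×10¹⁰/948.

α/ε ≈ 3.50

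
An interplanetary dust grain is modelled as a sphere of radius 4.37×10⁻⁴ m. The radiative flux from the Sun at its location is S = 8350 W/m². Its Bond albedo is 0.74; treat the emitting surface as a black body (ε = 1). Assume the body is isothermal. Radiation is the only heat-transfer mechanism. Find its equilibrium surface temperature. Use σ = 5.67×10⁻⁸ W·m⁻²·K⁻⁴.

T ≈ 313 K

At equilibrium, absorbed power = emitted power.
Absorbing cross-section = πr² = 5.999×10⁻⁷ m²; emitting surface = 4πr² = 2.400×10⁻⁶ m² (ratio 4).
(1−a)S·A_cross = εσ·A_surf·T⁴  ⇒  T⁴ = (1−a)S/(4σ).
T⁴ = 0.260·8350/(4·5.67×10⁻⁸) = 9.572×10⁹ K⁴.
T = (9.572×10⁹)^(1/4).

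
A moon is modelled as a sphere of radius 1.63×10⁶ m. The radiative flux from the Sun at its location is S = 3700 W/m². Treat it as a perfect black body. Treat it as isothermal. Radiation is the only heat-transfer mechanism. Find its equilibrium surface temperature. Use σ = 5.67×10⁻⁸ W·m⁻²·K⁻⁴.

T ≈ 357 K

At equilibrium, absorbed power = emitted power.
Absorbing cross-section = πr² = 8.347×10¹² m²; emitting surface = 4πr² = 3.339×10¹³ m² (ratio 4).
S·A_cross = εσ·A_surf·T⁴  ⇒  T⁴ = S/(4σ).
T⁴ = 1.00·3700/(4·5.67×10⁻⁸) = 1.631×10¹⁰ K⁴.
T = (1.631×10¹⁰)^(1/4).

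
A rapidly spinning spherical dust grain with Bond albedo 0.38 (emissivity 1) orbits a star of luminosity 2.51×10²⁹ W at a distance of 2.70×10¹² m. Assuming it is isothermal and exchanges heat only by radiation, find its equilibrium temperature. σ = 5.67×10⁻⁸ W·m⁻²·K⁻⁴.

T ≈ 294 K

First find the stellar flux at distance d: S = L/(4πd²) = 2.51×10²⁹/(4π·(2.70×10¹²)²) = 2740 W/m².
For an isothermal sphere, absorbed (1−a)S·πr² = emitted σ·4πr²·T⁴, so T⁴ = (1−a)S/(4σ).
T⁴ = 0.620·2740/(4·5.67×10⁻⁸) = 7.490×10⁹ K⁴.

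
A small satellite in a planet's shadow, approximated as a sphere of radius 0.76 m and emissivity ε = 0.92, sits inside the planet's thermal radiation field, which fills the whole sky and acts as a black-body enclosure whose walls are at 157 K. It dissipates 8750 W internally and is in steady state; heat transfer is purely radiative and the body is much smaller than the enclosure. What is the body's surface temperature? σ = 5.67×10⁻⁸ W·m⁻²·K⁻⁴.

T ≈ 392 K

For a small grey body in a large enclosure, net radiated power = εσA(T⁴ − T_w⁴).
Steady state: P = εσA(T⁴ − T_w⁴) with A = 4πr² = 7.258 m².
T⁴ = P/(εσA) + T_w⁴ = 8750/(0.92·5.67×10⁻⁸·7.258) + (157)⁴
    = 2.311×10¹⁰ + 6.076×10⁸ = 2.372×10¹⁰ K⁴.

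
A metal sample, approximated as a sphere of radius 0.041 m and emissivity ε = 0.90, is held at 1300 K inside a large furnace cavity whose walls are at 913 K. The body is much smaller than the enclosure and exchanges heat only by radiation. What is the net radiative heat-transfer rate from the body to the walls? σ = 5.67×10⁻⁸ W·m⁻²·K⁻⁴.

For a small grey body in a large enclosure: P_net = εσA(T_body⁴ − T_wall⁴).
A = 4πr² = 0.02112 m²; T_body⁴ − T_wall⁴ = 2.856×10¹² − 6.948×10¹¹ = 2.161×10¹² K⁴.
|P_net| = 0.90·5.67×10⁻⁸·0.02112·2.161×10¹².

P_net ≈ 2330 W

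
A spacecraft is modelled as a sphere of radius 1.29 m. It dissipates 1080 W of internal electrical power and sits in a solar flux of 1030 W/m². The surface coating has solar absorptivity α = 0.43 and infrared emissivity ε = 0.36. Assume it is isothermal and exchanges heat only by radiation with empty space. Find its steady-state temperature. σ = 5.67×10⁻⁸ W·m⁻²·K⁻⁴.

At steady state, absorbed solar power + internal power = radiated power.
Absorbed: α·S·A_cross = 0.43·1030·5.228 = 2315 W (cross-section πr²).
Total input = 2315 + 1080 = 3395 W.
Radiated: εσ·A_surf·T⁴ with A_surf = 4πr² = 20.91 m².
T⁴ = 3395/(0.36·5.67×10⁻⁸·20.91) = 7.955×10⁹ K⁴.

T ≈ 299 K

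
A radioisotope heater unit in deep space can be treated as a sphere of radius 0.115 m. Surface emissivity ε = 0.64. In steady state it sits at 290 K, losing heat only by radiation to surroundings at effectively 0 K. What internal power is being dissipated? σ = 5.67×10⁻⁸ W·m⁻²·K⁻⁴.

P ≈ 42.7 W

Steady state: P = εσA T⁴.
A = 4πr² = 0.1662 m²; T⁴ = (290)⁴ = 7.073×10⁹ K⁴.
P = 0.64 × 5.67×10⁻⁸ × 0.1662 × 7.073×10⁹.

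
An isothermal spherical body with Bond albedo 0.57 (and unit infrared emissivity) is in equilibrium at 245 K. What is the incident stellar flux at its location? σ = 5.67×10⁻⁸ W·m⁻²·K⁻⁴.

S ≈ 1900 W/m²

(1−a)S·πr² = σ·4πr²·T⁴ ⇒ S = 4σT⁴/(1−a).
S = 4·5.67×10⁻⁸·3.603×10⁹/0.430.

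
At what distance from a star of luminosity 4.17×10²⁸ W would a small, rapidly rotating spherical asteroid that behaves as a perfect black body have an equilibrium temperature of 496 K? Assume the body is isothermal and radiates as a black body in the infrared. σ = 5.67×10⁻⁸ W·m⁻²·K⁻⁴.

d ≈ 4.92×10¹¹ m

For an isothermal black-emitting sphere, (1−a)S·πr² = σ·4πr²·T⁴ ⇒ S = 4σT⁴/(1−a).
S = 4·5.67×10⁻⁸·(496)⁴/1.00 = 13730 W/m².
Flux falls as S = L/(4πd²), so d = √(L/(4πS)) = √(4.17×10²⁸/(4π·13730)).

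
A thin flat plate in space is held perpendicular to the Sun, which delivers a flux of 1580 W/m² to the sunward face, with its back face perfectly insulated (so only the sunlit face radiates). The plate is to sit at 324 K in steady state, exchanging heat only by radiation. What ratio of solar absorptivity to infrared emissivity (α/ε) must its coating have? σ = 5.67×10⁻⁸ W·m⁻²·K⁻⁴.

α/ε ≈ 0.395

Balance: αS·A = εσ·1A·T⁴ ⇒ α/ε = σT⁴/S.
α/ε = 5.67×10⁻⁸·(324)⁴/1580 = 5.67×10⁻⁸·1.102×10¹⁰/1580.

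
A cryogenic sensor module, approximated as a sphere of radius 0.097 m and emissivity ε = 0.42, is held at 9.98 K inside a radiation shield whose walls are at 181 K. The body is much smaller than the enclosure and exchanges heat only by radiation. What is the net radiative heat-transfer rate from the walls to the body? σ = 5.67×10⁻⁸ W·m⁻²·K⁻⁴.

P_net ≈ 3.02 W

For a small grey body in a large enclosure: P_net = εσA(T_body⁴ − T_wall⁴).
A = 4πr² = 0.1182 m²; T_body⁴ − T_wall⁴ = 9920 − 1.073×10⁹ = -1.073×10⁹ K⁴.
|P_net| = 0.42·5.67×10⁻⁸·0.1182·1.073×10⁹.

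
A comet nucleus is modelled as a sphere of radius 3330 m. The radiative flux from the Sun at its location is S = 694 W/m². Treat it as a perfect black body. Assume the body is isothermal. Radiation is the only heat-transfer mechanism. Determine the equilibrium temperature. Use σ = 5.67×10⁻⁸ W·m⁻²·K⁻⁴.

At equilibrium, absorbed power = emitted power.
Absorbing cross-section = πr² = 3.484×10⁷ m²; emitting surface = 4πr² = 1.393×10⁸ m² (ratio 4).
S·A_cross = εσ·A_surf·T⁴  ⇒  T⁴ = S/(4σ).
T⁴ = 1.00·694/(4·5.67×10⁻⁸) = 3.060×10⁹ K⁴.
T = (3.060×10⁹)^(1/4).

T ≈ 235 K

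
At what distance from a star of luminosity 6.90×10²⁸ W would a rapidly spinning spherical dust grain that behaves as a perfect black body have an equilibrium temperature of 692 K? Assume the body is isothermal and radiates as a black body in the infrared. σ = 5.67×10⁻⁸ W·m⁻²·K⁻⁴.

d ≈ 3.25×10¹¹ m

For an isothermal black-emitting sphere, (1−a)S·πr² = σ·4πr²·T⁴ ⇒ S = 4σT⁴/(1−a).
S = 4·5.67×10⁻⁸·(692)⁴/1.00 = 52010 W/m².
Flux falls as S = L/(4πd²), so d = √(L/(4πS)) = √(6.90×10²⁸/(4π·52010)).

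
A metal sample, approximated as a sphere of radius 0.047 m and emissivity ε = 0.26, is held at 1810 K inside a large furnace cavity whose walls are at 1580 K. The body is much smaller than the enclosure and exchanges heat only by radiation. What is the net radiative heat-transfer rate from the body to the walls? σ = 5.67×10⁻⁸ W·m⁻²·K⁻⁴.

P_net ≈ 1840 W

For a small grey body in a large enclosure: P_net = εσA(T_body⁴ − T_wall⁴).
A = 4πr² = 0.02776 m²; T_body⁴ − T_wall⁴ = 1.073×10¹³ − 6.232×10¹² = 4.501×10¹² K⁴.
|P_net| = 0.26·5.67×10⁻⁸·0.02776·4.501×10¹².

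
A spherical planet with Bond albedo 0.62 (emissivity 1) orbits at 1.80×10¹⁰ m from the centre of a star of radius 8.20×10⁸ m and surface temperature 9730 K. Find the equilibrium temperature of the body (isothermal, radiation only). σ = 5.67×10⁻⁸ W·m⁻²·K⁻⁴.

T ≈ 1150 K

The star's surface emits σT_*⁴; at distance d the flux is S = σT_*⁴(R_*/d)².
S = 5.67×10⁻⁸·(9730)⁴·(8.20×10⁸/1.80×10¹⁰)² = 1.055×10⁶ W/m².
For an isothermal sphere T⁴ = (1−a)S/(4σ) = 1.767×10¹² K⁴.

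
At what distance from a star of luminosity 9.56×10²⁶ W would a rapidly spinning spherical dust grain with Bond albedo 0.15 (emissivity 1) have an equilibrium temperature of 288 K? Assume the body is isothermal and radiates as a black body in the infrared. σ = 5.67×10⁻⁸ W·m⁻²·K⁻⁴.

For an isothermal black-emitting sphere, (1−a)S·πr² = σ·4πr²·T⁴ ⇒ S = 4σT⁴/(1−a).
S = 4·5.67×10⁻⁸·(288)⁴/0.850 = 1836 W/m².
Flux falls as S = L/(4πd²), so d = √(L/(4πS)) = √(9.56×10²⁶/(4π·1836)).

d ≈ 2.04×10¹¹ m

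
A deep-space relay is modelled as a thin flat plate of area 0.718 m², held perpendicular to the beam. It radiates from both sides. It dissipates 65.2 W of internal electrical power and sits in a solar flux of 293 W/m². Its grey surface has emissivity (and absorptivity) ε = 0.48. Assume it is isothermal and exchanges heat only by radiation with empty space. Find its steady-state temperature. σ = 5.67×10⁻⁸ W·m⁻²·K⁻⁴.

At steady state, absorbed solar power + internal power = radiated power.
Absorbed: α·S·A_cross = 0.48·293·0.7180 = 101.0 W (cross-section A).
Total input = 101.0 + 65.2 = 166.2 W.
Radiated: εσ·A_surf·T⁴ with A_surf = 2A = 1.436 m².
T⁴ = 166.2/(0.48·5.67×10⁻⁸·1.436) = 4.252×10⁹ K⁴.

T ≈ 255 K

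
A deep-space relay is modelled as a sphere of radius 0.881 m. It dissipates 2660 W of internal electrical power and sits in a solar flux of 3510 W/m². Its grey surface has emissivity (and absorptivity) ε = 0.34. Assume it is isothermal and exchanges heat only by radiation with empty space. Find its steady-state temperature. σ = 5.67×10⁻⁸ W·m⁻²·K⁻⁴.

T ≈ 415 K

At steady state, absorbed solar power + internal power = radiated power.
Absorbed: α·S·A_cross = 0.34·3510·2.438 = 2910 W (cross-section πr²).
Total input = 2910 + 2660 = 5570 W.
Radiated: εσ·A_surf·T⁴ with A_surf = 4πr² = 9.754 m².
T⁴ = 5570/(0.34·5.67×10⁻⁸·9.754) = 2.962×10¹⁰ K⁴.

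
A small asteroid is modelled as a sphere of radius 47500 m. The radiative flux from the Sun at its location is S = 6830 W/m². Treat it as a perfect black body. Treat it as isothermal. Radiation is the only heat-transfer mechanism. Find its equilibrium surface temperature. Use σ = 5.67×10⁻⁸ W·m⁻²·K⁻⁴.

T ≈ 417 K

At equilibrium, absorbed power = emitted power.
Absorbing cross-section = πr² = 7.088×10⁹ m²; emitting surface = 4πr² = 2.835×10¹⁰ m² (ratio 4).
S·A_cross = εσ·A_surf·T⁴  ⇒  T⁴ = S/(4σ).
T⁴ = 1.00·6830/(4·5.67×10⁻⁸) = 3.011×10¹⁰ K⁴.
T = (3.011×10¹⁰)^(1/4).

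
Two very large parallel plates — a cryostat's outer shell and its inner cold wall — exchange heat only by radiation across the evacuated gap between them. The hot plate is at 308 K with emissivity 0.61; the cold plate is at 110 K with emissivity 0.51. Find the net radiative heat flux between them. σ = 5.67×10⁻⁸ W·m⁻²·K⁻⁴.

q ≈ 193 W/m²

For two infinite grey parallel plates, q = σ(T₁⁴ − T₂⁴)/(1/ε₁ + 1/ε₂ − 1).
T₁⁴ − T₂⁴ = 8.999×10⁹ − 1.464×10⁸ = 8.853×10⁹ K⁴.
1/ε₁ + 1/ε₂ − 1 = 1.639 + 1.961 − 1 = 2.600.
q = 5.67×10⁻⁸ × 8.853×10⁹ / 2.600.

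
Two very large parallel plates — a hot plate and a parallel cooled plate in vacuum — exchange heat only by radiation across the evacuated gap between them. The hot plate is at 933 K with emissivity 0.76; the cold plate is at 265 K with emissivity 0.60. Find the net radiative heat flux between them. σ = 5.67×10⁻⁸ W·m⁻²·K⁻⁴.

For two infinite grey parallel plates, q = σ(T₁⁴ − T₂⁴)/(1/ε₁ + 1/ε₂ − 1).
T₁⁴ − T₂⁴ = 7.578×10¹¹ − 4.932×10⁹ = 7.528×10¹¹ K⁴.
1/ε₁ + 1/ε₂ − 1 = 1.316 + 1.667 − 1 = 1.982.
q = 5.67×10⁻⁸ × 7.528×10¹¹ / 1.982.

q ≈ 21500 W/m²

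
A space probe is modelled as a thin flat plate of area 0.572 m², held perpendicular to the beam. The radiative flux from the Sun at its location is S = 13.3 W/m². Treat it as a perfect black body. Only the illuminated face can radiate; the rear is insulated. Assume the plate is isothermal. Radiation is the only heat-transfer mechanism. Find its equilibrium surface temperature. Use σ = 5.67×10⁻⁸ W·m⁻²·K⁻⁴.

T ≈ 124 K

At equilibrium, absorbed power = emitted power.
Absorbing cross-section = A = 0.5720 m²; emitting surface = A = 0.5720 m² (ratio 1).
S·A_cross = εσ·A_surf·T⁴  ⇒  T⁴ = S/(1σ).
T⁴ = 1.00·13.3/(1·5.67×10⁻⁸) = 2.346×10⁸ K⁴.
T = (2.346×10⁸)^(1/4).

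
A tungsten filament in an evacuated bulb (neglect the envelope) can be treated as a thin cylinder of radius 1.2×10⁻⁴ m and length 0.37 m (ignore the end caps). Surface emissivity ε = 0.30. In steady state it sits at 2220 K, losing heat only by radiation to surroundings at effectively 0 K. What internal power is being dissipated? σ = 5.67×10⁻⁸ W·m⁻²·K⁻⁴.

Steady state: P = εσA T⁴.
A = 2πrL = 2.790×10⁻⁴ m²; T⁴ = (2220)⁴ = 2.429×10¹³ K⁴.
P = 0.30 × 5.67×10⁻⁸ × 2.790×10⁻⁴ × 2.429×10¹³.

P ≈ 115 W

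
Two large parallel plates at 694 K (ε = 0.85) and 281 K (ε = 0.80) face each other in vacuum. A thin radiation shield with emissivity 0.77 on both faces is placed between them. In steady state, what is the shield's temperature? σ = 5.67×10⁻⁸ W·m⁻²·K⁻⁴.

T_s ≈ 591 K

In steady state the net flux on the hot side equals that on the cold side.
σ(T₁⁴−T_s⁴)/D₁ = σ(T_s⁴−T₂⁴)/D₂, with D₁ = 1/ε₁+1/ε_s−1 = 1.475, D₂ = 1/ε_s+1/ε₂−1 = 1.549.
Solve for T_s⁴: T_s⁴ = (D₂·T₁⁴ + D₁·T₂⁴)/(D₁+D₂) = 1.218×10¹¹ K⁴.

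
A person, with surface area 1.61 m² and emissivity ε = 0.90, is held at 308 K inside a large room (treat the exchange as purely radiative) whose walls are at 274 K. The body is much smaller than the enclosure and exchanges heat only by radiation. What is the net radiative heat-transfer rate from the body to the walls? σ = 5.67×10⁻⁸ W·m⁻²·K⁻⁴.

P_net ≈ 276 W

For a small grey body in a large enclosure: P_net = εσA(T_body⁴ − T_wall⁴).
A = 1.61 m²; T_body⁴ − T_wall⁴ = 8.999×10⁹ − 5.636×10⁹ = 3.363×10⁹ K⁴.
|P_net| = 0.90·5.67×10⁻⁸·1.610·3.363×10⁹.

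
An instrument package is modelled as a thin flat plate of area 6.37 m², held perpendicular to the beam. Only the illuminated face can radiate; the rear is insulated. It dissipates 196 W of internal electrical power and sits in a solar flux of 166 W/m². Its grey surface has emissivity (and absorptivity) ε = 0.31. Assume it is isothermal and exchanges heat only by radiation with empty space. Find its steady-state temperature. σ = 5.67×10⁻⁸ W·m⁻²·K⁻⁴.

T ≈ 262 K

At steady state, absorbed solar power + internal power = radiated power.
Absorbed: α·S·A_cross = 0.31·166·6.370 = 327.8 W (cross-section A).
Total input = 327.8 + 196 = 523.8 W.
Radiated: εσ·A_surf·T⁴ with A_surf = A = 6.370 m².
T⁴ = 523.8/(0.31·5.67×10⁻⁸·6.370) = 4.678×10⁹ K⁴.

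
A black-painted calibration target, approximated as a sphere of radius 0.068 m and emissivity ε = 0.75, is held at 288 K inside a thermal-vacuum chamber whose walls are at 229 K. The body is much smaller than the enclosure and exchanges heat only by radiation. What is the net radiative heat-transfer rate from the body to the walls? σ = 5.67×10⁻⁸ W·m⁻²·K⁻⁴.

For a small grey body in a large enclosure: P_net = εσA(T_body⁴ − T_wall⁴).
A = 4πr² = 0.05811 m²; T_body⁴ − T_wall⁴ = 6.880×10⁹ − 2.750×10⁹ = 4.130×10⁹ K⁴.
|P_net| = 0.75·5.67×10⁻⁸·0.05811·4.130×10⁹.

P_net ≈ 10.2 W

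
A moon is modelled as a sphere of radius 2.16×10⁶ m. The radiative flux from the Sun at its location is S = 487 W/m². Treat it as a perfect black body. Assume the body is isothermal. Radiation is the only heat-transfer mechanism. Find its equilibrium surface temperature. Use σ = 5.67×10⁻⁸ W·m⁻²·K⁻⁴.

At equilibrium, absorbed power = emitted power.
Absorbing cross-section = πr² = 1.466×10¹³ m²; emitting surface = 4πr² = 5.863×10¹³ m² (ratio 4).
S·A_cross = εσ·A_surf·T⁴  ⇒  T⁴ = S/(4σ).
T⁴ = 1.00·487/(4·5.67×10⁻⁸) = 2.147×10⁹ K⁴.
T = (2.147×10⁹)^(1/4).

T ≈ 215 K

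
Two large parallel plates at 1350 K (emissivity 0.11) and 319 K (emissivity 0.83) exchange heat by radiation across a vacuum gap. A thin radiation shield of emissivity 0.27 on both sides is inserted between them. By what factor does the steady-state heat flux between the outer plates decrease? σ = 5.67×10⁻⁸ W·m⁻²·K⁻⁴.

Without shield: q₀ = σΔ(T⁴)/(1/ε₁+1/ε₂−1) with denominator 9.296.
With shield the two gaps are in series; the resistances add: (1/ε₁+1/ε_s−1)+(1/ε_s+1/ε₂−1) = 11.79+3.909 = 15.70.
Heat-flux ratio q₀/q = 15.70/9.296.

factor ≈ 1.69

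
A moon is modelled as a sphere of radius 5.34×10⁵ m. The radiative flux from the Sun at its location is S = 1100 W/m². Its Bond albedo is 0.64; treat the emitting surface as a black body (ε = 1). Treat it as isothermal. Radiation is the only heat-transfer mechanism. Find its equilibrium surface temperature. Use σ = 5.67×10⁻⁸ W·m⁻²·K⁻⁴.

T ≈ 204 K

At equilibrium, absorbed power = emitted power.
Absorbing cross-section = πr² = 8.958×10¹¹ m²; emitting surface = 4πr² = 3.583×10¹² m² (ratio 4).
(1−a)S·A_cross = εσ·A_surf·T⁴  ⇒  T⁴ = (1−a)S/(4σ).
T⁴ = 0.360·1100/(4·5.67×10⁻⁸) = 1.746×10⁹ K⁴.
T = (1.746×10⁹)^(1/4).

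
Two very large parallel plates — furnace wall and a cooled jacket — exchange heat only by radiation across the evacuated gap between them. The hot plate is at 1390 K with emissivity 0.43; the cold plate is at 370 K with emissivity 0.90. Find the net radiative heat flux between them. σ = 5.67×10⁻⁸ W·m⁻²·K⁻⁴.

For two infinite grey parallel plates, q = σ(T₁⁴ − T₂⁴)/(1/ε₁ + 1/ε₂ − 1).
T₁⁴ − T₂⁴ = 3.733×10¹² − 1.874×10¹⁰ = 3.714×10¹² K⁴.
1/ε₁ + 1/ε₂ − 1 = 2.326 + 1.111 − 1 = 2.437.
q = 5.67×10⁻⁸ × 3.714×10¹² / 2.437.

q ≈ 86400 W/m²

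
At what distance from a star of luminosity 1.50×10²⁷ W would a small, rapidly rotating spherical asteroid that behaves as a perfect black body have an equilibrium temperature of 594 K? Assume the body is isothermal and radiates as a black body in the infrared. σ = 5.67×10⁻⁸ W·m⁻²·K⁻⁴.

d ≈ 6.50×10¹⁰ m

For an isothermal black-emitting sphere, (1−a)S·πr² = σ·4πr²·T⁴ ⇒ S = 4σT⁴/(1−a).
S = 4·5.67×10⁻⁸·(594)⁴/1.00 = 28240 W/m².
Flux falls as S = L/(4πd²), so d = √(L/(4πS)) = √(1.50×10²⁷/(4π·28240)).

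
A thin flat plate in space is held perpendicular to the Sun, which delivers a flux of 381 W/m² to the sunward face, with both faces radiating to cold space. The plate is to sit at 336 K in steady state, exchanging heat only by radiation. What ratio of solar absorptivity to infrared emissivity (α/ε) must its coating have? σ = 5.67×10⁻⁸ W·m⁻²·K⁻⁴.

Balance: αS·A = εσ·2A·T⁴ ⇒ α/ε = 2σT⁴/S.
α/ε = 2·5.67×10⁻⁸·(336)⁴/381 = 2·5.67×10⁻⁸·1.275×10¹⁰/381.

α/ε ≈ 3.79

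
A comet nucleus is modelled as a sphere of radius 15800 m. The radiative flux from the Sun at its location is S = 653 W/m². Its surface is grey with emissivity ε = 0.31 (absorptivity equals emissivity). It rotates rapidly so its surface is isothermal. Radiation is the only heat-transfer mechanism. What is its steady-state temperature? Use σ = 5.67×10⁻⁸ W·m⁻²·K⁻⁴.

At equilibrium, absorbed power = emitted power.
Absorbing cross-section = πr² = 7.843×10⁸ m²; emitting surface = 4πr² = 3.137×10⁹ m² (ratio 4).
εS·A_cross = εσ·A_surf·T⁴  ⇒  T⁴ = S/(4σ)   (ε cancels).
T⁴ = 653/(4·5.67×10⁻⁸) = 2.879×10⁹ K⁴.
T = (2.879×10⁹)^(1/4).

T ≈ 232 K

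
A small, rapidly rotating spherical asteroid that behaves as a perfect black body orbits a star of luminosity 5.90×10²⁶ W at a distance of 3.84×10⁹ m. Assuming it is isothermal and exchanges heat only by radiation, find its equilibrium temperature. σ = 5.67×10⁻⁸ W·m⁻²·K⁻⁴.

T ≈ 1940 K

First find the stellar flux at distance d: S = L/(4πd²) = 5.90×10²⁶/(4π·(3.84×10⁹)²) = 3.184×10⁶ W/m².
For an isothermal sphere, absorbed (1−a)S·πr² = emitted σ·4πr²·T⁴, so T⁴ = (1−a)S/(4σ).
T⁴ = 1.00·3.184×10⁶/(4·5.67×10⁻⁸) = 1.404×10¹³ K⁴.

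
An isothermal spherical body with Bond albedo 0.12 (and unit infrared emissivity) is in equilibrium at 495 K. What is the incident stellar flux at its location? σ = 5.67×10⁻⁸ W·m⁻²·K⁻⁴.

(1−a)S·πr² = σ·4πr²·T⁴ ⇒ S = 4σT⁴/(1−a).
S = 4·5.67×10⁻⁸·6.004×10¹⁰/0.880.

S ≈ 15500 W/m²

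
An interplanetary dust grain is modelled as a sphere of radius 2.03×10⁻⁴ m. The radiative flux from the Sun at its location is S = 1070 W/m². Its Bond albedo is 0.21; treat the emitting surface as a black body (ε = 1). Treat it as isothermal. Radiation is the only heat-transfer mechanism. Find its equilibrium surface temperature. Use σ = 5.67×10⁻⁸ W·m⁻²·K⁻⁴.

At equilibrium, absorbed power = emitted power.
Absorbing cross-section = πr² = 1.295×10⁻⁷ m²; emitting surface = 4πr² = 5.178×10⁻⁷ m² (ratio 4).
(1−a)S·A_cross = εσ·A_surf·T⁴  ⇒  T⁴ = (1−a)S/(4σ).
T⁴ = 0.790·1070/(4·5.67×10⁻⁸) = 3.727×10⁹ K⁴.
T = (3.727×10⁹)^(1/4).

T ≈ 247 K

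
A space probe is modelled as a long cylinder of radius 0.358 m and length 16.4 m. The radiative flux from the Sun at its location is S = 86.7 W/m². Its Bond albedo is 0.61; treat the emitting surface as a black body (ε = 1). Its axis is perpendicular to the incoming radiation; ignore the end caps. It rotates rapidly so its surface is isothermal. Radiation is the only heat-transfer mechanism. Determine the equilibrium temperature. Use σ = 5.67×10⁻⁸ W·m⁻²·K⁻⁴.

T ≈ 117 K

At equilibrium, absorbed power = emitted power.
Absorbing cross-section = 2rL = 11.74 m²; emitting surface = 2πrL = 36.89 m² (ratio π).
(1−a)S·A_cross = εσ·A_surf·T⁴  ⇒  T⁴ = (1−a)S/(πσ).
T⁴ = 0.390·86.7/(π·5.67×10⁻⁸) = 1.898×10⁸ K⁴.
T = (1.898×10⁸)^(1/4).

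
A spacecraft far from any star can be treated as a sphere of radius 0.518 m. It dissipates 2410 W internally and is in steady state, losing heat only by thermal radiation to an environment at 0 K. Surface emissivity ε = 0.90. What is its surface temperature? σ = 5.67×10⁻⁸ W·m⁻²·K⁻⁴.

Steady state: internal power = radiated power, P = εσA T⁴.
Radiating area A = 4πr² = 3.372 m².
T⁴ = P/(εσA) = 2410/(0.90·5.67×10⁻⁸·3.372) = 1.401×10¹⁰ K⁴.
T = (1.401×10¹⁰)^(1/4).

T ≈ 344 K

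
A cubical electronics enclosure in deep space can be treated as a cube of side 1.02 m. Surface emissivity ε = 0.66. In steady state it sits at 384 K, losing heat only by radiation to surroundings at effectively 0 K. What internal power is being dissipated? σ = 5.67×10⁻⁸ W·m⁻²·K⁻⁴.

Steady state: P = εσA T⁴.
A = 6L² = 6.242 m²; T⁴ = (384)⁴ = 2.174×10¹⁰ K⁴.
P = 0.66 × 5.67×10⁻⁸ × 6.242 × 2.174×10¹⁰.

P ≈ 5080 W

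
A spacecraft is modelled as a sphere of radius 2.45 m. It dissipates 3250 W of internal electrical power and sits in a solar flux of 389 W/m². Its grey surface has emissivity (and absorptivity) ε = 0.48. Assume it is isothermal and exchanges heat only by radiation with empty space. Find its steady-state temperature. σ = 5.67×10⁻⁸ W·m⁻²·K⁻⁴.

At steady state, absorbed solar power + internal power = radiated power.
Absorbed: α·S·A_cross = 0.48·389·18.86 = 3521 W (cross-section πr²).
Total input = 3521 + 3250 = 6771 W.
Radiated: εσ·A_surf·T⁴ with A_surf = 4πr² = 75.43 m².
T⁴ = 6771/(0.48·5.67×10⁻⁸·75.43) = 3.298×10⁹ K⁴.

T ≈ 240 K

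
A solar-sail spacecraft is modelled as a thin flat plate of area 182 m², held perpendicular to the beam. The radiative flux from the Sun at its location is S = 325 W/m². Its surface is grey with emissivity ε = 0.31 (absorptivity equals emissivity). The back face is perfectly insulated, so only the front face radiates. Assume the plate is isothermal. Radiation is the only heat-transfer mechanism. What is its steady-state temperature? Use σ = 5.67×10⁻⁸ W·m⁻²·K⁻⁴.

At equilibrium, absorbed power = emitted power.
Absorbing cross-section = A = 182.0 m²; emitting surface = A = 182.0 m² (ratio 1).
εS·A_cross = εσ·A_surf·T⁴  ⇒  T⁴ = S/(1σ)   (ε cancels).
T⁴ = 325/(1·5.67×10⁻⁸) = 5.732×10⁹ K⁴.
T = (5.732×10⁹)^(1/4).

T ≈ 275 K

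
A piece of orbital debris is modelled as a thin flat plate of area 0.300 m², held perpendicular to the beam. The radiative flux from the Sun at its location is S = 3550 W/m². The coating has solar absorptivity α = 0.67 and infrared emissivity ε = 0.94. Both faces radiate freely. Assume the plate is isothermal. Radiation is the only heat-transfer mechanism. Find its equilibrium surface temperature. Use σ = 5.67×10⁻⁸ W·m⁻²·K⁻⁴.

At equilibrium, absorbed power = emitted power.
Absorbing cross-section = A = 0.3000 m²; emitting surface = 2A = 0.6000 m² (ratio 2).
αS·A_cross = εσ·A_surf·T⁴  ⇒  T⁴ = αS/(ε·2σ).
T⁴ = 0.670·3550/(0.94·2·5.67×10⁻⁸) = 2.231×10¹⁰ K⁴.
T = (2.231×10¹⁰)^(1/4).

T ≈ 386 K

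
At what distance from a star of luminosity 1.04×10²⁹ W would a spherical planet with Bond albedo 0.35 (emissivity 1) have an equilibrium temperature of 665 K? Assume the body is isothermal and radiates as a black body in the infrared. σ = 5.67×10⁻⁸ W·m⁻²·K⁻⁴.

For an isothermal black-emitting sphere, (1−a)S·πr² = σ·4πr²·T⁴ ⇒ S = 4σT⁴/(1−a).
S = 4·5.67×10⁻⁸·(665)⁴/0.650 = 68240 W/m².
Flux falls as S = L/(4πd²), so d = √(L/(4πS)) = √(1.04×10²⁹/(4π·68240)).

d ≈ 3.48×10¹¹ m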